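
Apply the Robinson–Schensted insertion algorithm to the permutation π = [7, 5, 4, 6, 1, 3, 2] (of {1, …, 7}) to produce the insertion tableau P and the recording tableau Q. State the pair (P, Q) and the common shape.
P = [1, 2] / [3, 6] / [4] / [5] / [7];  Q = [1, 4] / [2, 6] / [3] / [5] / [7];  common shape = (2, 2, 1, 1, 1)

Row-insert the values π_1, π_2, … into P one at a time, bumping the leftmost entry strictly greater than the inserted value down to the next row. The recording tableau Q records, in position (i, j), the step at which that cell was added to P.
  Insert 7 (step 1): P = [7];  Q = [1]
  Insert 5 (step 2): P = [5] / [7];  Q = [1] / [2]
  Insert 4 (step 3): P = [4] / [5] / [7];  Q = [1] / [2] / [3]
  Insert 6 (step 4): P = [4, 6] / [5] / [7];  Q = [1, 4] / [2] / [3]
  Insert 1 (step 5): P = [1, 6] / [4] / [5] / [7];  Q = [1, 4] / [2] / [3] / [5]
  Insert 3 (step 6): P = [1, 3] / [4, 6] / [5] / [7];  Q = [1, 4] / [2, 6] / [3] / [5]
  Insert 2 (step 7): P = [1, 2] / [3, 6] / [4] / [5] / [7];  Q = [1, 4] / [2, 6] / [3] / [5] / [7]
Final shape: (2, 2, 1, 1, 1).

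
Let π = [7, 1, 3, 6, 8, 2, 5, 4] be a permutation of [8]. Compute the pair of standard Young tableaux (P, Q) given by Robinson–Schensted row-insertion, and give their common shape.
P = [1, 2, 4, 8] / [3, 5] / [6] / [7];  Q = [1, 3, 4, 5] / [2, 7] / [6] / [8];  common shape = (4, 2, 1, 1)

Row-insert the values π_1, π_2, … into P one at a time, bumping the leftmost entry strictly greater than the inserted value down to the next row. The recording tableau Q records, in position (i, j), the step at which that cell was added to P.
  Insert 7 (step 1): P = [7];  Q = [1]
  Insert 1 (step 2): P = [1] / [7];  Q = [1] / [2]
  Insert 3 (step 3): P = [1, 3] / [7];  Q = [1, 3] / [2]
  Insert 6 (step 4): P = [1, 3, 6] / [7];  Q = [1, 3, 4] / [2]
  Insert 8 (step 5): P = [1, 3, 6, 8] / [7];  Q = [1, 3, 4, 5] / [2]
  Insert 2 (step 6): P = [1, 2, 6, 8] / [3] / [7];  Q = [1, 3, 4, 5] / [2] / [6]
  Insert 5 (step 7): P = [1, 2, 5, 8] / [3, 6] / [7];  Q = [1, 3, 4, 5] / [2, 7] / [6]
  Insert 4 (step 8): P = [1, 2, 4, 8] / [3, 5] / [6] / [7];  Q = [1, 3, 4, 5] / [2, 7] / [6] / [8]
Final shape: (4, 2, 1, 1).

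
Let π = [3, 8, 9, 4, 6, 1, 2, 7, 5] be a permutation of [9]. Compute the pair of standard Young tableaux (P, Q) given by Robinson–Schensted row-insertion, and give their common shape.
P = [1, 2, 5, 7] / [3, 4, 6] / [8, 9];  Q = [1, 2, 3, 8] / [4, 5, 9] / [6, 7];  common shape = (4, 3, 2)

Row-insert the values π_1, π_2, … into P one at a time, bumping the leftmost entry strictly greater than the inserted value down to the next row. The recording tableau Q records, in position (i, j), the step at which that cell was added to P.
  Insert 3 (step 1): P = [3];  Q = [1]
  Insert 8 (step 2): P = [3, 8];  Q = [1, 2]
  Insert 9 (step 3): P = [3, 8, 9];  Q = [1, 2, 3]
  Insert 4 (step 4): P = [3, 4, 9] / [8];  Q = [1, 2, 3] / [4]
  Insert 6 (step 5): P = [3, 4, 6] / [8, 9];  Q = [1, 2, 3] / [4, 5]
  Insert 1 (step 6): P = [1, 4, 6] / [3, 9] / [8];  Q = [1, 2, 3] / [4, 5] / [6]
  Insert 2 (step 7): P = [1, 2, 6] / [3, 4] / [8, 9];  Q = [1, 2, 3] / [4, 5] / [6, 7]
  Insert 7 (step 8): P = [1, 2, 6, 7] / [3, 4] / [8, 9];  Q = [1, 2, 3, 8] / [4, 5] / [6, 7]
  Insert 5 (step 9): P = [1, 2, 5, 7] / [3, 4, 6] / [8, 9];  Q = [1, 2, 3, 8] / [4, 5, 9] / [6, 7]
Final shape: (4, 3, 2).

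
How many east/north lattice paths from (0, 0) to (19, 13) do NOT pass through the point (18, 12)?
Number of paths = 174387150

Total paths from (0, 0) to (19, 13): C(32, 19) = 347373600. Paths through (18, 12): (paths (0, 0) → (18, 12)) × (paths (18, 12) → (19, 13)) = C(30, 18) · C(2, 1) = 86493225 · 2 = 172986450. Avoidance count = 347373600 − 172986450 = 174387150.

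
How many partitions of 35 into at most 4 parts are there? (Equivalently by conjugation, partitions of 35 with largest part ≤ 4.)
p(35, parts ≤ 4) = 441

Use the recurrence p(n, m) = p(n, m−1) + p(n−m, m): either the largest part is < m (count p(n, m−1)) or the largest part is exactly m (remove one copy of m, count p(n−m, m)). With p(0, ·) = 1 this gives p(35, parts ≤ 4) = 441. (By conjugating Young diagrams, this also counts partitions of 35 into at most 4 parts.)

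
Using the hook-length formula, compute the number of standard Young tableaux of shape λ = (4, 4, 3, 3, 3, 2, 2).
# SYT of shape (4, 4, 3, 3, 3, 2, 2) = 72424352

Hook-length formula: f^λ = n! / Π hook(c), product over all cells c of the Young diagram. For λ = (4, 4, 3, 3, 3, 2, 2), n = 21 boxes. Hook lengths by row (left-to-right, top-to-bottom): [10, 9, 6, 2]; [9, 8, 5, 1]; [7, 6, 3]; [6, 5, 2]; [5, 4, 1]; [3, 2]; [2, 1]. Product of hooks = 705438720000. So f^λ = 21! / 705438720000 = 51090942171709440000 / 705438720000 = 72424352.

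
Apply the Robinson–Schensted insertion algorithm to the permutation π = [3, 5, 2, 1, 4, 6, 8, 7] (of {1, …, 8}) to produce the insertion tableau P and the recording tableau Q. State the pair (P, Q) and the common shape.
P = [1, 4, 6, 7] / [2, 5, 8] / [3];  Q = [1, 2, 6, 7] / [3, 5, 8] / [4];  common shape = (4, 3, 1)

Row-insert the values π_1, π_2, … into P one at a time, bumping the leftmost entry strictly greater than the inserted value down to the next row. The recording tableau Q records, in position (i, j), the step at which that cell was added to P.
  Insert 3 (step 1): P = [3];  Q = [1]
  Insert 5 (step 2): P = [3, 5];  Q = [1, 2]
  Insert 2 (step 3): P = [2, 5] / [3];  Q = [1, 2] / [3]
  Insert 1 (step 4): P = [1, 5] / [2] / [3];  Q = [1, 2] / [3] / [4]
  Insert 4 (step 5): P = [1, 4] / [2, 5] / [3];  Q = [1, 2] / [3, 5] / [4]
  Insert 6 (step 6): P = [1, 4, 6] / [2, 5] / [3];  Q = [1, 2, 6] / [3, 5] / [4]
  Insert 8 (step 7): P = [1, 4, 6, 8] / [2, 5] / [3];  Q = [1, 2, 6, 7] / [3, 5] / [4]
  Insert 7 (step 8): P = [1, 4, 6, 7] / [2, 5, 8] / [3];  Q = [1, 2, 6, 7] / [3, 5, 8] / [4]
Final shape: (4, 3, 1).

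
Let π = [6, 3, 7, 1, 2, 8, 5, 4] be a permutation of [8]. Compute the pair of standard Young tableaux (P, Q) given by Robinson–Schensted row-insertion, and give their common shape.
P = [1, 2, 4] / [3, 5, 8] / [6, 7];  Q = [1, 3, 6] / [2, 5, 7] / [4, 8];  common shape = (3, 3, 2)

Row-insert the values π_1, π_2, … into P one at a time, bumping the leftmost entry strictly greater than the inserted value down to the next row. The recording tableau Q records, in position (i, j), the step at which that cell was added to P.
  Insert 6 (step 1): P = [6];  Q = [1]
  Insert 3 (step 2): P = [3] / [6];  Q = [1] / [2]
  Insert 7 (step 3): P = [3, 7] / [6];  Q = [1, 3] / [2]
  Insert 1 (step 4): P = [1, 7] / [3] / [6];  Q = [1, 3] / [2] / [4]
  Insert 2 (step 5): P = [1, 2] / [3, 7] / [6];  Q = [1, 3] / [2, 5] / [4]
  Insert 8 (step 6): P = [1, 2, 8] / [3, 7] / [6];  Q = [1, 3, 6] / [2, 5] / [4]
  Insert 5 (step 7): P = [1, 2, 5] / [3, 7, 8] / [6];  Q = [1, 3, 6] / [2, 5, 7] / [4]
  Insert 4 (step 8): P = [1, 2, 4] / [3, 5, 8] / [6, 7];  Q = [1, 3, 6] / [2, 5, 7] / [4, 8]
Final shape: (3, 3, 2).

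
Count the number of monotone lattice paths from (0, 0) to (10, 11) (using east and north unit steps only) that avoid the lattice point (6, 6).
Number of paths = 236292

Total paths from (0, 0) to (10, 11): C(21, 10) = 352716. Paths through (6, 6): (paths (0, 0) → (6, 6)) × (paths (6, 6) → (10, 11)) = C(12, 6) · C(9, 4) = 924 · 126 = 116424. Avoidance count = 352716 − 116424 = 236292.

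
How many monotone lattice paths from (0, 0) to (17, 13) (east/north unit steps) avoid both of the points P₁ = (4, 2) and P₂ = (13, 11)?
Number of paths = 55815030

Inclusion–exclusion. Total paths: C(30, 17) = 119759850. Through P₁: C(6, 4)·C(24, 13) = 37442160. Through P₂: C(24, 13)·C(6, 4) = 37442160. Since P₁ is strictly southwest of P₂, a monotone path through both must visit P₁ then P₂; paths through both = C(6, 4)·C(18, 9)·C(6, 4) = 10939500. Avoid both = 119759850 − 37442160 − 37442160 + 10939500 = 55815030.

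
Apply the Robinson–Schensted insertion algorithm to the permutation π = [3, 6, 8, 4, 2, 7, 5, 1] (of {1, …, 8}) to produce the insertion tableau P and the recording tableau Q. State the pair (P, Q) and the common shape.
P = [1, 4, 5] / [2, 7] / [3, 8] / [6];  Q = [1, 2, 3] / [4, 6] / [5, 7] / [8];  common shape = (3, 2, 2, 1)

Row-insert the values π_1, π_2, … into P one at a time, bumping the leftmost entry strictly greater than the inserted value down to the next row. The recording tableau Q records, in position (i, j), the step at which that cell was added to P.
  Insert 3 (step 1): P = [3];  Q = [1]
  Insert 6 (step 2): P = [3, 6];  Q = [1, 2]
  Insert 8 (step 3): P = [3, 6, 8];  Q = [1, 2, 3]
  Insert 4 (step 4): P = [3, 4, 8] / [6];  Q = [1, 2, 3] / [4]
  Insert 2 (step 5): P = [2, 4, 8] / [3] / [6];  Q = [1, 2, 3] / [4] / [5]
  Insert 7 (step 6): P = [2, 4, 7] / [3, 8] / [6];  Q = [1, 2, 3] / [4, 6] / [5]
  Insert 5 (step 7): P = [2, 4, 5] / [3, 7] / [6, 8];  Q = [1, 2, 3] / [4, 6] / [5, 7]
  Insert 1 (step 8): P = [1, 4, 5] / [2, 7] / [3, 8] / [6];  Q = [1, 2, 3] / [4, 6] / [5, 7] / [8]
Final shape: (3, 2, 2, 1).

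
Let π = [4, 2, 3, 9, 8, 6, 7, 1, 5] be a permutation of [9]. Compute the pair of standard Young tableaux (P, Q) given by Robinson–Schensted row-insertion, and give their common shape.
P = [1, 3, 5, 7] / [2, 6] / [4, 8] / [9];  Q = [1, 3, 4, 7] / [2, 5] / [6, 9] / [8];  common shape = (4, 2, 2, 1)

Row-insert the values π_1, π_2, … into P one at a time, bumping the leftmost entry strictly greater than the inserted value down to the next row. The recording tableau Q records, in position (i, j), the step at which that cell was added to P.
  Insert 4 (step 1): P = [4];  Q = [1]
  Insert 2 (step 2): P = [2] / [4];  Q = [1] / [2]
  Insert 3 (step 3): P = [2, 3] / [4];  Q = [1, 3] / [2]
  Insert 9 (step 4): P = [2, 3, 9] / [4];  Q = [1, 3, 4] / [2]
  Insert 8 (step 5): P = [2, 3, 8] / [4, 9];  Q = [1, 3, 4] / [2, 5]
  Insert 6 (step 6): P = [2, 3, 6] / [4, 8] / [9];  Q = [1, 3, 4] / [2, 5] / [6]
  Insert 7 (step 7): P = [2, 3, 6, 7] / [4, 8] / [9];  Q = [1, 3, 4, 7] / [2, 5] / [6]
  Insert 1 (step 8): P = [1, 3, 6, 7] / [2, 8] / [4] / [9];  Q = [1, 3, 4, 7] / [2, 5] / [6] / [8]
  Insert 5 (step 9): P = [1, 3, 5, 7] / [2, 6] / [4, 8] / [9];  Q = [1, 3, 4, 7] / [2, 5] / [6, 9] / [8]
Final shape: (4, 2, 2, 1).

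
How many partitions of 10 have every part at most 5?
p(10, parts ≤ 5) = 30

Partitions of 10 with all parts ≤ 5: 5+5, 5+4+1, 5+3+2, 5+3+1+1, 5+2+2+1, 5+2+1+1+1, 5+1+1+1+1+1, 4+4+2, 4+4+1+1, 4+3+3, 4+3+2+1, 4+3+1+1+1, 4+2+2+2, 4+2+2+1+1, 4+2+1+1+1+1, 4+1+1+1+1+1+1, 3+3+3+1, 3+3+2+2, 3+3+2+1+1, 3+3+1+1+1+1, 3+2+2+2+1, 3+2+2+1+1+1, 3+2+1+1+1+1+1, 3+1+1+1+1+1+1+1, 2+2+2+2+2, 2+2+2+2+1+1, 2+2+2+1+1+1+1, 2+2+1+1+1+1+1+1, 2+1+1+1+1+1+1+1+1, 1+1+1+1+1+1+1+1+1+1. Count = 30.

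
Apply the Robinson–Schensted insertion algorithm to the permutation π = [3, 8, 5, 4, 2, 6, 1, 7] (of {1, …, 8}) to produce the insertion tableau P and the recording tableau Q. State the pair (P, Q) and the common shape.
P = [1, 4, 6, 7] / [2] / [3] / [5] / [8];  Q = [1, 2, 6, 8] / [3] / [4] / [5] / [7];  common shape = (4, 1, 1, 1, 1)

Row-insert the values π_1, π_2, … into P one at a time, bumping the leftmost entry strictly greater than the inserted value down to the next row. The recording tableau Q records, in position (i, j), the step at which that cell was added to P.
  Insert 3 (step 1): P = [3];  Q = [1]
  Insert 8 (step 2): P = [3, 8];  Q = [1, 2]
  Insert 5 (step 3): P = [3, 5] / [8];  Q = [1, 2] / [3]
  Insert 4 (step 4): P = [3, 4] / [5] / [8];  Q = [1, 2] / [3] / [4]
  Insert 2 (step 5): P = [2, 4] / [3] / [5] / [8];  Q = [1, 2] / [3] / [4] / [5]
  Insert 6 (step 6): P = [2, 4, 6] / [3] / [5] / [8];  Q = [1, 2, 6] / [3] / [4] / [5]
  Insert 1 (step 7): P = [1, 4, 6] / [2] / [3] / [5] / [8];  Q = [1, 2, 6] / [3] / [4] / [5] / [7]
  Insert 7 (step 8): P = [1, 4, 6, 7] / [2] / [3] / [5] / [8];  Q = [1, 2, 6, 8] / [3] / [4] / [5] / [7]
Final shape: (4, 1, 1, 1, 1).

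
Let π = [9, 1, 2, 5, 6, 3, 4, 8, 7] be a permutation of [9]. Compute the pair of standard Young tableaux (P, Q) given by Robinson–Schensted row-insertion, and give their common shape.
P = [1, 2, 3, 4, 7] / [5, 6, 8] / [9];  Q = [1, 3, 4, 5, 8] / [2, 7, 9] / [6];  common shape = (5, 3, 1)

Row-insert the values π_1, π_2, … into P one at a time, bumping the leftmost entry strictly greater than the inserted value down to the next row. The recording tableau Q records, in position (i, j), the step at which that cell was added to P.
  Insert 9 (step 1): P = [9];  Q = [1]
  Insert 1 (step 2): P = [1] / [9];  Q = [1] / [2]
  Insert 2 (step 3): P = [1, 2] / [9];  Q = [1, 3] / [2]
  Insert 5 (step 4): P = [1, 2, 5] / [9];  Q = [1, 3, 4] / [2]
  Insert 6 (step 5): P = [1, 2, 5, 6] / [9];  Q = [1, 3, 4, 5] / [2]
  Insert 3 (step 6): P = [1, 2, 3, 6] / [5] / [9];  Q = [1, 3, 4, 5] / [2] / [6]
  Insert 4 (step 7): P = [1, 2, 3, 4] / [5, 6] / [9];  Q = [1, 3, 4, 5] / [2, 7] / [6]
  Insert 8 (step 8): P = [1, 2, 3, 4, 8] / [5, 6] / [9];  Q = [1, 3, 4, 5, 8] / [2, 7] / [6]
  Insert 7 (step 9): P = [1, 2, 3, 4, 7] / [5, 6, 8] / [9];  Q = [1, 3, 4, 5, 8] / [2, 7, 9] / [6]
Final shape: (5, 3, 1).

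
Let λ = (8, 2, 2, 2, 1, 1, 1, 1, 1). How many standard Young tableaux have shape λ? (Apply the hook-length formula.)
# SYT of shape (8, 2, 2, 2, 1, 1, 1, 1, 1) = 2909907

Hook-length formula: f^λ = n! / Π hook(c), product over all cells c of the Young diagram. For λ = (8, 2, 2, 2, 1, 1, 1, 1, 1), n = 19 boxes. Hook lengths by row (left-to-right, top-to-bottom): [16, 10, 6, 5, 4, 3, 2, 1]; [9, 3]; [8, 2]; [7, 1]; [5]; [4]; [3]; [2]; [1]. Product of hooks = 41803776000. So f^λ = 19! / 41803776000 = 121645100408832000 / 41803776000 = 2909907.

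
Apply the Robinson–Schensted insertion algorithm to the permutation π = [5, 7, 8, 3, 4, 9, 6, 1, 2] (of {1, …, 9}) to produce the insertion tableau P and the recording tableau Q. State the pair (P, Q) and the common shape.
P = [1, 2, 6, 9] / [3, 4, 8] / [5, 7];  Q = [1, 2, 3, 6] / [4, 5, 7] / [8, 9];  common shape = (4, 3, 2)

Row-insert the values π_1, π_2, … into P one at a time, bumping the leftmost entry strictly greater than the inserted value down to the next row. The recording tableau Q records, in position (i, j), the step at which that cell was added to P.
  Insert 5 (step 1): P = [5];  Q = [1]
  Insert 7 (step 2): P = [5, 7];  Q = [1, 2]
  Insert 8 (step 3): P = [5, 7, 8];  Q = [1, 2, 3]
  Insert 3 (step 4): P = [3, 7, 8] / [5];  Q = [1, 2, 3] / [4]
  Insert 4 (step 5): P = [3, 4, 8] / [5, 7];  Q = [1, 2, 3] / [4, 5]
  Insert 9 (step 6): P = [3, 4, 8, 9] / [5, 7];  Q = [1, 2, 3, 6] / [4, 5]
  Insert 6 (step 7): P = [3, 4, 6, 9] / [5, 7, 8];  Q = [1, 2, 3, 6] / [4, 5, 7]
  Insert 1 (step 8): P = [1, 4, 6, 9] / [3, 7, 8] / [5];  Q = [1, 2, 3, 6] / [4, 5, 7] / [8]
  Insert 2 (step 9): P = [1, 2, 6, 9] / [3, 4, 8] / [5, 7];  Q = [1, 2, 3, 6] / [4, 5, 7] / [8, 9]
Final shape: (4, 3, 2).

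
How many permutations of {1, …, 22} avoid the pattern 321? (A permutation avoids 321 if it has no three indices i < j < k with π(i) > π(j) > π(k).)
C_22 = 91482563640

These 321-avoiding permutations are counted by the Catalan number C_n = (1/(n + 1)) · C(2n, n). For n = 22: C_22 = (1/23) · C(44, 22) = 2104098963720/23 = 91482563640.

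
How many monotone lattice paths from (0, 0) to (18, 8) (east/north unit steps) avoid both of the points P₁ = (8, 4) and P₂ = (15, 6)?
Number of paths = 702340

Inclusion–exclusion. Total paths: C(26, 18) = 1562275. Through P₁: C(12, 8)·C(14, 10) = 495495. Through P₂: C(21, 15)·C(5, 3) = 542640. Since P₁ is strictly southwest of P₂, a monotone path through both must visit P₁ then P₂; paths through both = C(12, 8)·C(9, 7)·C(5, 3) = 178200. Avoid both = 1562275 − 495495 − 542640 + 178200 = 702340.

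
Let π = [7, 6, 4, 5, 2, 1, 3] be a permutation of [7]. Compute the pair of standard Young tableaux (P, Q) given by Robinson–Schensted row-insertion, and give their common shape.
P = [1, 3] / [2, 5] / [4] / [6] / [7];  Q = [1, 4] / [2, 7] / [3] / [5] / [6];  common shape = (2, 2, 1, 1, 1)

Row-insert the values π_1, π_2, … into P one at a time, bumping the leftmost entry strictly greater than the inserted value down to the next row. The recording tableau Q records, in position (i, j), the step at which that cell was added to P.
  Insert 7 (step 1): P = [7];  Q = [1]
  Insert 6 (step 2): P = [6] / [7];  Q = [1] / [2]
  Insert 4 (step 3): P = [4] / [6] / [7];  Q = [1] / [2] / [3]
  Insert 5 (step 4): P = [4, 5] / [6] / [7];  Q = [1, 4] / [2] / [3]
  Insert 2 (step 5): P = [2, 5] / [4] / [6] / [7];  Q = [1, 4] / [2] / [3] / [5]
  Insert 1 (step 6): P = [1, 5] / [2] / [4] / [6] / [7];  Q = [1, 4] / [2] / [3] / [5] / [6]
  Insert 3 (step 7): P = [1, 3] / [2, 5] / [4] / [6] / [7];  Q = [1, 4] / [2, 7] / [3] / [5] / [6]
Final shape: (2, 2, 1, 1, 1).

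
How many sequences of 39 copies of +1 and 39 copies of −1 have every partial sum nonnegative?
C_39 = 680425371729975800390

These ballot sequences are counted by the Catalan number C_n = (1/(n + 1)) · C(2n, n). For n = 39: C_39 = (1/40) · C(78, 39) = 27217014869199032015600/40 = 680425371729975800390.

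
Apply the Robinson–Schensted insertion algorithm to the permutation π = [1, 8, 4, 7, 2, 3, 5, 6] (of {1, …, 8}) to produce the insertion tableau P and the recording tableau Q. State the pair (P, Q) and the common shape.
P = [1, 2, 3, 5, 6] / [4, 7] / [8];  Q = [1, 2, 4, 7, 8] / [3, 6] / [5];  common shape = (5, 2, 1)

Row-insert the values π_1, π_2, … into P one at a time, bumping the leftmost entry strictly greater than the inserted value down to the next row. The recording tableau Q records, in position (i, j), the step at which that cell was added to P.
  Insert 1 (step 1): P = [1];  Q = [1]
  Insert 8 (step 2): P = [1, 8];  Q = [1, 2]
  Insert 4 (step 3): P = [1, 4] / [8];  Q = [1, 2] / [3]
  Insert 7 (step 4): P = [1, 4, 7] / [8];  Q = [1, 2, 4] / [3]
  Insert 2 (step 5): P = [1, 2, 7] / [4] / [8];  Q = [1, 2, 4] / [3] / [5]
  Insert 3 (step 6): P = [1, 2, 3] / [4, 7] / [8];  Q = [1, 2, 4] / [3, 6] / [5]
  Insert 5 (step 7): P = [1, 2, 3, 5] / [4, 7] / [8];  Q = [1, 2, 4, 7] / [3, 6] / [5]
  Insert 6 (step 8): P = [1, 2, 3, 5, 6] / [4, 7] / [8];  Q = [1, 2, 4, 7, 8] / [3, 6] / [5]
Final shape: (5, 2, 1).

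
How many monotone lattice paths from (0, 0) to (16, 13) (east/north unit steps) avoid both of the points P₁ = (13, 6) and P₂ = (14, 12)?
Number of paths = 36204747

Inclusion–exclusion. Total paths: C(29, 16) = 67863915. Through P₁: C(19, 13)·C(10, 3) = 3255840. Through P₂: C(26, 14)·C(3, 2) = 28973100. Since P₁ is strictly southwest of P₂, a monotone path through both must visit P₁ then P₂; paths through both = C(19, 13)·C(7, 1)·C(3, 2) = 569772. Avoid both = 67863915 − 3255840 − 28973100 + 569772 = 36204747.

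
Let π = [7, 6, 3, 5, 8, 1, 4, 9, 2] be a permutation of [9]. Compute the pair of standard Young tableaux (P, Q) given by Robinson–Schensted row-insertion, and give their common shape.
P = [1, 2, 8, 9] / [3, 4] / [5] / [6] / [7];  Q = [1, 4, 5, 8] / [2, 7] / [3] / [6] / [9];  common shape = (4, 2, 1, 1, 1)

Row-insert the values π_1, π_2, … into P one at a time, bumping the leftmost entry strictly greater than the inserted value down to the next row. The recording tableau Q records, in position (i, j), the step at which that cell was added to P.
  Insert 7 (step 1): P = [7];  Q = [1]
  Insert 6 (step 2): P = [6] / [7];  Q = [1] / [2]
  Insert 3 (step 3): P = [3] / [6] / [7];  Q = [1] / [2] / [3]
  Insert 5 (step 4): P = [3, 5] / [6] / [7];  Q = [1, 4] / [2] / [3]
  Insert 8 (step 5): P = [3, 5, 8] / [6] / [7];  Q = [1, 4, 5] / [2] / [3]
  Insert 1 (step 6): P = [1, 5, 8] / [3] / [6] / [7];  Q = [1, 4, 5] / [2] / [3] / [6]
  Insert 4 (step 7): P = [1, 4, 8] / [3, 5] / [6] / [7];  Q = [1, 4, 5] / [2, 7] / [3] / [6]
  Insert 9 (step 8): P = [1, 4, 8, 9] / [3, 5] / [6] / [7];  Q = [1, 4, 5, 8] / [2, 7] / [3] / [6]
  Insert 2 (step 9): P = [1, 2, 8, 9] / [3, 4] / [5] / [6] / [7];  Q = [1, 4, 5, 8] / [2, 7] / [3] / [6] / [9]
Final shape: (4, 2, 1, 1, 1).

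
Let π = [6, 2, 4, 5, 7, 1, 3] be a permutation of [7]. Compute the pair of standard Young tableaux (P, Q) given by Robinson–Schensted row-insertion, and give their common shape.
P = [1, 3, 5, 7] / [2, 4] / [6];  Q = [1, 3, 4, 5] / [2, 7] / [6];  common shape = (4, 2, 1)

Row-insert the values π_1, π_2, … into P one at a time, bumping the leftmost entry strictly greater than the inserted value down to the next row. The recording tableau Q records, in position (i, j), the step at which that cell was added to P.
  Insert 6 (step 1): P = [6];  Q = [1]
  Insert 2 (step 2): P = [2] / [6];  Q = [1] / [2]
  Insert 4 (step 3): P = [2, 4] / [6];  Q = [1, 3] / [2]
  Insert 5 (step 4): P = [2, 4, 5] / [6];  Q = [1, 3, 4] / [2]
  Insert 7 (step 5): P = [2, 4, 5, 7] / [6];  Q = [1, 3, 4, 5] / [2]
  Insert 1 (step 6): P = [1, 4, 5, 7] / [2] / [6];  Q = [1, 3, 4, 5] / [2] / [6]
  Insert 3 (step 7): P = [1, 3, 5, 7] / [2, 4] / [6];  Q = [1, 3, 4, 5] / [2, 7] / [6]
Final shape: (4, 2, 1).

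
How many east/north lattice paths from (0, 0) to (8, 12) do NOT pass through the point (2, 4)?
Number of paths = 80925

Total paths from (0, 0) to (8, 12): C(20, 8) = 125970. Paths through (2, 4): (paths (0, 0) → (2, 4)) × (paths (2, 4) → (8, 12)) = C(6, 2) · C(14, 6) = 15 · 3003 = 45045. Avoidance count = 125970 − 45045 = 80925.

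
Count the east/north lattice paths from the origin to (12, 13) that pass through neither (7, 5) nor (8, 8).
Number of paths = 2958544

Inclusion–exclusion. Total paths: C(25, 12) = 5200300. Through P₁: C(12, 7)·C(13, 5) = 1019304. Through P₂: C(16, 8)·C(9, 4) = 1621620. Since P₁ is strictly southwest of P₂, a monotone path through both must visit P₁ then P₂; paths through both = C(12, 7)·C(4, 1)·C(9, 4) = 399168. Avoid both = 5200300 − 1019304 − 1621620 + 399168 = 2958544.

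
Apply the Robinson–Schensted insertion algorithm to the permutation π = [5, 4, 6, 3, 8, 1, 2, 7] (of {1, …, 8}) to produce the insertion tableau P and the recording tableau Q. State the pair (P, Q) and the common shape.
P = [1, 2, 7] / [3, 6, 8] / [4] / [5];  Q = [1, 3, 5] / [2, 7, 8] / [4] / [6];  common shape = (3, 3, 1, 1)

Row-insert the values π_1, π_2, … into P one at a time, bumping the leftmost entry strictly greater than the inserted value down to the next row. The recording tableau Q records, in position (i, j), the step at which that cell was added to P.
  Insert 5 (step 1): P = [5];  Q = [1]
  Insert 4 (step 2): P = [4] / [5];  Q = [1] / [2]
  Insert 6 (step 3): P = [4, 6] / [5];  Q = [1, 3] / [2]
  Insert 3 (step 4): P = [3, 6] / [4] / [5];  Q = [1, 3] / [2] / [4]
  Insert 8 (step 5): P = [3, 6, 8] / [4] / [5];  Q = [1, 3, 5] / [2] / [4]
  Insert 1 (step 6): P = [1, 6, 8] / [3] / [4] / [5];  Q = [1, 3, 5] / [2] / [4] / [6]
  Insert 2 (step 7): P = [1, 2, 8] / [3, 6] / [4] / [5];  Q = [1, 3, 5] / [2, 7] / [4] / [6]
  Insert 7 (step 8): P = [1, 2, 7] / [3, 6, 8] / [4] / [5];  Q = [1, 3, 5] / [2, 7, 8] / [4] / [6]
Final shape: (3, 3, 1, 1).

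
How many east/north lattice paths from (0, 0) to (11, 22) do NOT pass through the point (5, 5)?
Number of paths = 168098076

Total paths from (0, 0) to (11, 22): C(33, 11) = 193536720. Paths through (5, 5): (paths (0, 0) → (5, 5)) × (paths (5, 5) → (11, 22)) = C(10, 5) · C(23, 6) = 252 · 100947 = 25438644. Avoidance count = 193536720 − 25438644 = 168098076.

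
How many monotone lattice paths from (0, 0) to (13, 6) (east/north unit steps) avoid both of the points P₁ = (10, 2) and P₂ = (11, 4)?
Number of paths = 17820

Inclusion–exclusion. Total paths: C(19, 13) = 27132. Through P₁: C(12, 10)·C(7, 3) = 2310. Through P₂: C(15, 11)·C(4, 2) = 8190. Since P₁ is strictly southwest of P₂, a monotone path through both must visit P₁ then P₂; paths through both = C(12, 10)·C(3, 1)·C(4, 2) = 1188. Avoid both = 27132 − 2310 − 8190 + 1188 = 17820.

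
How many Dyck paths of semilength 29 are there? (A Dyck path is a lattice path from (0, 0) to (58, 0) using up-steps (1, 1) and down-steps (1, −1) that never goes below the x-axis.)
C_29 = 1002242216651368

These Dyck paths are counted by the Catalan number C_n = (1/(n + 1)) · C(2n, n). For n = 29: C_29 = (1/30) · C(58, 29) = 30067266499541040/30 = 1002242216651368.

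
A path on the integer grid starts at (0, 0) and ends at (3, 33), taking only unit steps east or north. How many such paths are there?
Number of paths = 7140

A monotone lattice path from (0, 0) to (3, 33) consists of 3 east steps and 33 north steps in some order, so it is determined by which 3 of the 36 steps are east. The count is C(36, 3) = 7140.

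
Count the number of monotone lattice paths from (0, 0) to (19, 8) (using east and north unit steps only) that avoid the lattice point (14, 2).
Number of paths = 2164635

Total paths from (0, 0) to (19, 8): C(27, 19) = 2220075. Paths through (14, 2): (paths (0, 0) → (14, 2)) × (paths (14, 2) → (19, 8)) = C(16, 14) · C(11, 5) = 120 · 462 = 55440. Avoidance count = 2220075 − 55440 = 2164635.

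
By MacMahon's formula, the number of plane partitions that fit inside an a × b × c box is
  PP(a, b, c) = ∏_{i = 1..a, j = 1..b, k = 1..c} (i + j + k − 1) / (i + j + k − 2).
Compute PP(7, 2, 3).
PP(7, 2, 3) = 4950

Evaluate the triple product over i = 1..7, j = 1..2, k = 1..3. The factors are (2/1) · (3/2) · (4/3) · (3/2) · (4/3) · (5/4) · (3/2) · (4/3) · … (42 factors total). The numerators and denominators telescope so the product is an integer; carrying out the multiplication exactly gives PP(7, 2, 3) = 4950.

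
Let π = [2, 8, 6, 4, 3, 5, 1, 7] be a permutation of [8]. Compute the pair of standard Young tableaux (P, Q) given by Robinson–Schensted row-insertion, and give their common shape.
P = [1, 3, 5, 7] / [2] / [4] / [6] / [8];  Q = [1, 2, 6, 8] / [3] / [4] / [5] / [7];  common shape = (4, 1, 1, 1, 1)

Row-insert the values π_1, π_2, … into P one at a time, bumping the leftmost entry strictly greater than the inserted value down to the next row. The recording tableau Q records, in position (i, j), the step at which that cell was added to P.
  Insert 2 (step 1): P = [2];  Q = [1]
  Insert 8 (step 2): P = [2, 8];  Q = [1, 2]
  Insert 6 (step 3): P = [2, 6] / [8];  Q = [1, 2] / [3]
  Insert 4 (step 4): P = [2, 4] / [6] / [8];  Q = [1, 2] / [3] / [4]
  Insert 3 (step 5): P = [2, 3] / [4] / [6] / [8];  Q = [1, 2] / [3] / [4] / [5]
  Insert 5 (step 6): P = [2, 3, 5] / [4] / [6] / [8];  Q = [1, 2, 6] / [3] / [4] / [5]
  Insert 1 (step 7): P = [1, 3, 5] / [2] / [4] / [6] / [8];  Q = [1, 2, 6] / [3] / [4] / [5] / [7]
  Insert 7 (step 8): P = [1, 3, 5, 7] / [2] / [4] / [6] / [8];  Q = [1, 2, 6, 8] / [3] / [4] / [5] / [7]
Final shape: (4, 1, 1, 1, 1).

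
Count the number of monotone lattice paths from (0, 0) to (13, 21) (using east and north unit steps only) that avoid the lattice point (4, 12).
Number of paths = 839495360

Total paths from (0, 0) to (13, 21): C(34, 13) = 927983760. Paths through (4, 12): (paths (0, 0) → (4, 12)) × (paths (4, 12) → (13, 21)) = C(16, 4) · C(18, 9) = 1820 · 48620 = 88488400. Avoidance count = 927983760 − 88488400 = 839495360.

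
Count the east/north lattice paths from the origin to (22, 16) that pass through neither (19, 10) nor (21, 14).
Number of paths = 14498925840

Inclusion–exclusion. Total paths: C(38, 22) = 22239974430. Through P₁: C(29, 19)·C(9, 3) = 1682520840. Through P₂: C(35, 21)·C(3, 1) = 6959878200. Since P₁ is strictly southwest of P₂, a monotone path through both must visit P₁ then P₂; paths through both = C(29, 19)·C(6, 2)·C(3, 1) = 901350450. Avoid both = 22239974430 − 1682520840 − 6959878200 + 901350450 = 14498925840.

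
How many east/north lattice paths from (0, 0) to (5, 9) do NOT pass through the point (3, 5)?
Number of paths = 1162

Total paths from (0, 0) to (5, 9): C(14, 5) = 2002. Paths through (3, 5): (paths (0, 0) → (3, 5)) × (paths (3, 5) → (5, 9)) = C(8, 3) · C(6, 2) = 56 · 15 = 840. Avoidance count = 2002 − 840 = 1162.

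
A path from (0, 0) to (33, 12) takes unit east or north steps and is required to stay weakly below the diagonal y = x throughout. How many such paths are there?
Number of paths = 18609425835

By the reflection principle (André's argument), the number of monotone paths to (33, 12) with n ≤ m that never go above y = x is C(45, 33) − C(45, 34) = 28760021745 − 10150595910 = 18609425835.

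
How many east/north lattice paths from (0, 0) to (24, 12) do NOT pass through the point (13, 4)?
Number of paths = 1071792540

Total paths from (0, 0) to (24, 12): C(36, 24) = 1251677700. Paths through (13, 4): (paths (0, 0) → (13, 4)) × (paths (13, 4) → (24, 12)) = C(17, 13) · C(19, 11) = 2380 · 75582 = 179885160. Avoidance count = 1251677700 − 179885160 = 1071792540.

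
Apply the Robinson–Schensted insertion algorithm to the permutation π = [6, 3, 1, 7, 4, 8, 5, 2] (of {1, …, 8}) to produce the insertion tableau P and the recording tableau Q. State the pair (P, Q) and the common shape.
P = [1, 2, 5] / [3, 4, 8] / [6, 7];  Q = [1, 4, 6] / [2, 5, 7] / [3, 8];  common shape = (3, 3, 2)

Row-insert the values π_1, π_2, … into P one at a time, bumping the leftmost entry strictly greater than the inserted value down to the next row. The recording tableau Q records, in position (i, j), the step at which that cell was added to P.
  Insert 6 (step 1): P = [6];  Q = [1]
  Insert 3 (step 2): P = [3] / [6];  Q = [1] / [2]
  Insert 1 (step 3): P = [1] / [3] / [6];  Q = [1] / [2] / [3]
  Insert 7 (step 4): P = [1, 7] / [3] / [6];  Q = [1, 4] / [2] / [3]
  Insert 4 (step 5): P = [1, 4] / [3, 7] / [6];  Q = [1, 4] / [2, 5] / [3]
  Insert 8 (step 6): P = [1, 4, 8] / [3, 7] / [6];  Q = [1, 4, 6] / [2, 5] / [3]
  Insert 5 (step 7): P = [1, 4, 5] / [3, 7, 8] / [6];  Q = [1, 4, 6] / [2, 5, 7] / [3]
  Insert 2 (step 8): P = [1, 2, 5] / [3, 4, 8] / [6, 7];  Q = [1, 4, 6] / [2, 5, 7] / [3, 8]
Final shape: (3, 3, 2).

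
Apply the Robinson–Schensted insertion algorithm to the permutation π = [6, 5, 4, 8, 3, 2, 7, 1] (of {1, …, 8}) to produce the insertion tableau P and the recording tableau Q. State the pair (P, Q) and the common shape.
P = [1, 7] / [2, 8] / [3] / [4] / [5] / [6];  Q = [1, 4] / [2, 7] / [3] / [5] / [6] / [8];  common shape = (2, 2, 1, 1, 1, 1)

Row-insert the values π_1, π_2, … into P one at a time, bumping the leftmost entry strictly greater than the inserted value down to the next row. The recording tableau Q records, in position (i, j), the step at which that cell was added to P.
  Insert 6 (step 1): P = [6];  Q = [1]
  Insert 5 (step 2): P = [5] / [6];  Q = [1] / [2]
  Insert 4 (step 3): P = [4] / [5] / [6];  Q = [1] / [2] / [3]
  Insert 8 (step 4): P = [4, 8] / [5] / [6];  Q = [1, 4] / [2] / [3]
  Insert 3 (step 5): P = [3, 8] / [4] / [5] / [6];  Q = [1, 4] / [2] / [3] / [5]
  Insert 2 (step 6): P = [2, 8] / [3] / [4] / [5] / [6];  Q = [1, 4] / [2] / [3] / [5] / [6]
  Insert 7 (step 7): P = [2, 7] / [3, 8] / [4] / [5] / [6];  Q = [1, 4] / [2, 7] / [3] / [5] / [6]
  Insert 1 (step 8): P = [1, 7] / [2, 8] / [3] / [4] / [5] / [6];  Q = [1, 4] / [2, 7] / [3] / [5] / [6] / [8]
Final shape: (2, 2, 1, 1, 1, 1).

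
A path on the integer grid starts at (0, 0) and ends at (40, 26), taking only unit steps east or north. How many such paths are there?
Number of paths = 1654284096099796392

A monotone lattice path from (0, 0) to (40, 26) consists of 40 east steps and 26 north steps in some order, so it is determined by which 40 of the 66 steps are east. The count is C(66, 40) = 1654284096099796392.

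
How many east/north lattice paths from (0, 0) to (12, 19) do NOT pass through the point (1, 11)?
Number of paths = 140213541

Total paths from (0, 0) to (12, 19): C(31, 12) = 141120525. Paths through (1, 11): (paths (0, 0) → (1, 11)) × (paths (1, 11) → (12, 19)) = C(12, 1) · C(19, 11) = 12 · 75582 = 906984. Avoidance count = 141120525 − 906984 = 140213541.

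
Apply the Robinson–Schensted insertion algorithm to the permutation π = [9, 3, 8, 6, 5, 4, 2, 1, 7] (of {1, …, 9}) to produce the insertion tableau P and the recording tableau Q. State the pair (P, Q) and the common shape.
P = [1, 4, 7] / [2] / [3] / [5] / [6] / [8] / [9];  Q = [1, 3, 9] / [2] / [4] / [5] / [6] / [7] / [8];  common shape = (3, 1, 1, 1, 1, 1, 1)

Row-insert the values π_1, π_2, … into P one at a time, bumping the leftmost entry strictly greater than the inserted value down to the next row. The recording tableau Q records, in position (i, j), the step at which that cell was added to P.
  Insert 9 (step 1): P = [9];  Q = [1]
  Insert 3 (step 2): P = [3] / [9];  Q = [1] / [2]
  Insert 8 (step 3): P = [3, 8] / [9];  Q = [1, 3] / [2]
  Insert 6 (step 4): P = [3, 6] / [8] / [9];  Q = [1, 3] / [2] / [4]
  Insert 5 (step 5): P = [3, 5] / [6] / [8] / [9];  Q = [1, 3] / [2] / [4] / [5]
  Insert 4 (step 6): P = [3, 4] / [5] / [6] / [8] / [9];  Q = [1, 3] / [2] / [4] / [5] / [6]
  Insert 2 (step 7): P = [2, 4] / [3] / [5] / [6] / [8] / [9];  Q = [1, 3] / [2] / [4] / [5] / [6] / [7]
  Insert 1 (step 8): P = [1, 4] / [2] / [3] / [5] / [6] / [8] / [9];  Q = [1, 3] / [2] / [4] / [5] / [6] / [7] / [8]
  Insert 7 (step 9): P = [1, 4, 7] / [2] / [3] / [5] / [6] / [8] / [9];  Q = [1, 3, 9] / [2] / [4] / [5] / [6] / [7] / [8]
Final shape: (3, 1, 1, 1, 1, 1, 1).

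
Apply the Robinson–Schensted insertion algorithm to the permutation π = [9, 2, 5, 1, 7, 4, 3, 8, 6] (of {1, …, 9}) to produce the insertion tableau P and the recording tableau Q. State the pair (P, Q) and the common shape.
P = [1, 3, 6, 8] / [2, 4, 7] / [5] / [9];  Q = [1, 3, 5, 8] / [2, 6, 9] / [4] / [7];  common shape = (4, 3, 1, 1)

Row-insert the values π_1, π_2, … into P one at a time, bumping the leftmost entry strictly greater than the inserted value down to the next row. The recording tableau Q records, in position (i, j), the step at which that cell was added to P.
  Insert 9 (step 1): P = [9];  Q = [1]
  Insert 2 (step 2): P = [2] / [9];  Q = [1] / [2]
  Insert 5 (step 3): P = [2, 5] / [9];  Q = [1, 3] / [2]
  Insert 1 (step 4): P = [1, 5] / [2] / [9];  Q = [1, 3] / [2] / [4]
  Insert 7 (step 5): P = [1, 5, 7] / [2] / [9];  Q = [1, 3, 5] / [2] / [4]
  Insert 4 (step 6): P = [1, 4, 7] / [2, 5] / [9];  Q = [1, 3, 5] / [2, 6] / [4]
  Insert 3 (step 7): P = [1, 3, 7] / [2, 4] / [5] / [9];  Q = [1, 3, 5] / [2, 6] / [4] / [7]
  Insert 8 (step 8): P = [1, 3, 7, 8] / [2, 4] / [5] / [9];  Q = [1, 3, 5, 8] / [2, 6] / [4] / [7]
  Insert 6 (step 9): P = [1, 3, 6, 8] / [2, 4, 7] / [5] / [9];  Q = [1, 3, 5, 8] / [2, 6, 9] / [4] / [7]
Final shape: (4, 3, 1, 1).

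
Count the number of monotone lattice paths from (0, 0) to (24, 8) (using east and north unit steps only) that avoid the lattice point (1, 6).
Number of paths = 10516200

Total paths from (0, 0) to (24, 8): C(32, 24) = 10518300. Paths through (1, 6): (paths (0, 0) → (1, 6)) × (paths (1, 6) → (24, 8)) = C(7, 1) · C(25, 23) = 7 · 300 = 2100. Avoidance count = 10518300 − 2100 = 10516200.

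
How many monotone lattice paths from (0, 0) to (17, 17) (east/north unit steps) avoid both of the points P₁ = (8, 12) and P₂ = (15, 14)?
Number of paths = 1351175880

Inclusion–exclusion. Total paths: C(34, 17) = 2333606220. Through P₁: C(20, 8)·C(14, 9) = 252191940. Through P₂: C(29, 15)·C(5, 2) = 775587600. Since P₁ is strictly southwest of P₂, a monotone path through both must visit P₁ then P₂; paths through both = C(20, 8)·C(9, 7)·C(5, 2) = 45349200. Avoid both = 2333606220 − 252191940 − 775587600 + 45349200 = 1351175880.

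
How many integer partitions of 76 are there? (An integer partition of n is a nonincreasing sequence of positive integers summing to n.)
p(76) = 9289091

Compute p(n) via the recurrence p(n, m) = p(n, m−1) + p(n−m, m), where p(n, m) counts partitions of n with all parts ≤ m and p(n) = p(n, n). The base cases are p(0, m) = 1 and p(n, 0) = 0 for n > 0. Filling the table yields p(76) = 9289091. (Euler's pentagonal recurrence is an alternative.)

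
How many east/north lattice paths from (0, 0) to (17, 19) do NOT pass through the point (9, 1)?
Number of paths = 8581873850

Total paths from (0, 0) to (17, 19): C(36, 17) = 8597496600. Paths through (9, 1): (paths (0, 0) → (9, 1)) × (paths (9, 1) → (17, 19)) = C(10, 9) · C(26, 8) = 10 · 1562275 = 15622750. Avoidance count = 8597496600 − 15622750 = 8581873850.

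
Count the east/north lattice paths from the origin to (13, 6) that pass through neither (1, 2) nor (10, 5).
Number of paths = 12300

Inclusion–exclusion. Total paths: C(19, 13) = 27132. Through P₁: C(3, 1)·C(16, 12) = 5460. Through P₂: C(15, 10)·C(4, 3) = 12012. Since P₁ is strictly southwest of P₂, a monotone path through both must visit P₁ then P₂; paths through both = C(3, 1)·C(12, 9)·C(4, 3) = 2640. Avoid both = 27132 − 5460 − 12012 + 2640 = 12300.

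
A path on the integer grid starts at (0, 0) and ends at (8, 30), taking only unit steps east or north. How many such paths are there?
Number of paths = 48903492

A monotone lattice path from (0, 0) to (8, 30) consists of 8 east steps and 30 north steps in some order, so it is determined by which 8 of the 38 steps are east. The count is C(38, 8) = 48903492.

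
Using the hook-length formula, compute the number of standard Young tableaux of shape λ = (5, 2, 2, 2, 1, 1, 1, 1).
# SYT of shape (5, 2, 2, 2, 1, 1, 1, 1) = 53625

Hook-length formula: f^λ = n! / Π hook(c), product over all cells c of the Young diagram. For λ = (5, 2, 2, 2, 1, 1, 1, 1), n = 15 boxes. Hook lengths by row (left-to-right, top-to-bottom): [12, 7, 3, 2, 1]; [8, 3]; [7, 2]; [6, 1]; [4]; [3]; [2]; [1]. Product of hooks = 24385536. So f^λ = 15! / 24385536 = 1307674368000 / 24385536 = 53625.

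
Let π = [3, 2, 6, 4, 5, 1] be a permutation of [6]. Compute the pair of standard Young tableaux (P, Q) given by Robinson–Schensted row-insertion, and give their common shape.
P = [1, 4, 5] / [2, 6] / [3];  Q = [1, 3, 5] / [2, 4] / [6];  common shape = (3, 2, 1)

Row-insert the values π_1, π_2, … into P one at a time, bumping the leftmost entry strictly greater than the inserted value down to the next row. The recording tableau Q records, in position (i, j), the step at which that cell was added to P.
  Insert 3 (step 1): P = [3];  Q = [1]
  Insert 2 (step 2): P = [2] / [3];  Q = [1] / [2]
  Insert 6 (step 3): P = [2, 6] / [3];  Q = [1, 3] / [2]
  Insert 4 (step 4): P = [2, 4] / [3, 6];  Q = [1, 3] / [2, 4]
  Insert 5 (step 5): P = [2, 4, 5] / [3, 6];  Q = [1, 3, 5] / [2, 4]
  Insert 1 (step 6): P = [1, 4, 5] / [2, 6] / [3];  Q = [1, 3, 5] / [2, 4] / [6]
Final shape: (3, 2, 1).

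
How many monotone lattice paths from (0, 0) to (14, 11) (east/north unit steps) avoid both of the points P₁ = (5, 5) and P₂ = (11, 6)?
Number of paths = 2601868

Inclusion–exclusion. Total paths: C(25, 14) = 4457400. Through P₁: C(10, 5)·C(15, 9) = 1261260. Through P₂: C(17, 11)·C(8, 3) = 693056. Since P₁ is strictly southwest of P₂, a monotone path through both must visit P₁ then P₂; paths through both = C(10, 5)·C(7, 6)·C(8, 3) = 98784. Avoid both = 4457400 − 1261260 − 693056 + 98784 = 2601868.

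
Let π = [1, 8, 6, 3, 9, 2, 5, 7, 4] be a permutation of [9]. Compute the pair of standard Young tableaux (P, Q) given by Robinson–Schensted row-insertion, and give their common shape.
P = [1, 2, 4, 7] / [3, 5] / [6, 9] / [8];  Q = [1, 2, 5, 8] / [3, 7] / [4, 9] / [6];  common shape = (4, 2, 2, 1)

Row-insert the values π_1, π_2, … into P one at a time, bumping the leftmost entry strictly greater than the inserted value down to the next row. The recording tableau Q records, in position (i, j), the step at which that cell was added to P.
  Insert 1 (step 1): P = [1];  Q = [1]
  Insert 8 (step 2): P = [1, 8];  Q = [1, 2]
  Insert 6 (step 3): P = [1, 6] / [8];  Q = [1, 2] / [3]
  Insert 3 (step 4): P = [1, 3] / [6] / [8];  Q = [1, 2] / [3] / [4]
  Insert 9 (step 5): P = [1, 3, 9] / [6] / [8];  Q = [1, 2, 5] / [3] / [4]
  Insert 2 (step 6): P = [1, 2, 9] / [3] / [6] / [8];  Q = [1, 2, 5] / [3] / [4] / [6]
  Insert 5 (step 7): P = [1, 2, 5] / [3, 9] / [6] / [8];  Q = [1, 2, 5] / [3, 7] / [4] / [6]
  Insert 7 (step 8): P = [1, 2, 5, 7] / [3, 9] / [6] / [8];  Q = [1, 2, 5, 8] / [3, 7] / [4] / [6]
  Insert 4 (step 9): P = [1, 2, 4, 7] / [3, 5] / [6, 9] / [8];  Q = [1, 2, 5, 8] / [3, 7] / [4, 9] / [6]
Final shape: (4, 2, 2, 1).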